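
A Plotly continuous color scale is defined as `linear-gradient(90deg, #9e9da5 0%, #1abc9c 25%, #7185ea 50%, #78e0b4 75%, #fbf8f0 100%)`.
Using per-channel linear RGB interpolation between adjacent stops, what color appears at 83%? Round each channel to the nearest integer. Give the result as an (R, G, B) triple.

83% lies between the 75% and 100% stops, so the local fraction is t = (83 − 75)/(100 − 75) = 8/25 ≈ 0.32.
#78e0b4 → (120, 224, 180); #fbf8f0 → (251, 248, 240).
R = 120 + 0.32 × (251 − 120) = 161.92 → 162
G = 224 + 0.32 × (248 − 224) = 231.68 → 232
B = 180 + 0.32 × (240 − 180) = 199.2 → 199

(162, 232, 199)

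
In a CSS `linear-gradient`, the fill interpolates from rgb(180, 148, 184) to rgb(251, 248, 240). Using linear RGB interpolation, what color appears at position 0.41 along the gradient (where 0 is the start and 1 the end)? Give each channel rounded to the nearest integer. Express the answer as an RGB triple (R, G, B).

(209, 189, 207)

R = 180 + 0.41 × (251 − 180) = 180 + 0.41 × 71 = 209.11 → 209
G = 148 + 0.41 × (248 − 148) = 148 + 0.41 × 100 = 189 → 189
B = 184 + 0.41 × (240 − 184) = 184 + 0.41 × 56 = 206.96 → 207
So the blended color is (209, 189, 207), about #d1bdcf.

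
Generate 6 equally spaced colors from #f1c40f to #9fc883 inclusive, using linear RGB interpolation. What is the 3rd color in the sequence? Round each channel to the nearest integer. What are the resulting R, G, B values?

(208, 198, 61)

With 6 swatches and endpoints inclusive, swatch 3 sits at t = (3 − 1)/(6 − 1) = 2/5 ≈ 0.4.
#f1c40f → (241, 196, 15); #9fc883 → (159, 200, 131).
R = 241 + 0.4 × (159 − 241) = 208.2 → 208
G = 196 + 0.4 × (200 − 196) = 197.6 → 198
B = 15 + 0.4 × (131 − 15) = 61.4 → 61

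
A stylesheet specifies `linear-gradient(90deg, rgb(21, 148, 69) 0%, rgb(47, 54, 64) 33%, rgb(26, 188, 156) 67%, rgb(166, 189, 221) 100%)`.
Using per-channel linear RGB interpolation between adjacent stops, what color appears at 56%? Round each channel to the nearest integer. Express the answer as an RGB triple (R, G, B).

(33, 145, 126)

56% lies between the 33% and 67% stops, so the local fraction is t = (56 − 33)/(67 − 33) = 23/34 ≈ 0.6765.
R = 47 + 0.6765 × (26 − 47) = 32.794 → 33
G = 54 + 0.6765 × (188 − 54) = 144.651 → 145
B = 64 + 0.6765 × (156 − 64) = 126.238 → 126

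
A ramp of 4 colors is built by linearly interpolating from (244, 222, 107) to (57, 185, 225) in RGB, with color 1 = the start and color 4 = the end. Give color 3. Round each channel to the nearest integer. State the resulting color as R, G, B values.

With 4 swatches and endpoints inclusive, swatch 3 sits at t = (3 − 1)/(4 − 1) = 2/3 ≈ 0.6667.
R = 244 + 0.6667 × (57 − 244) = 119.327 → 119
G = 222 + 0.6667 × (185 − 222) = 197.332 → 197
B = 107 + 0.6667 × (225 − 107) = 185.671 → 186

(119, 197, 186)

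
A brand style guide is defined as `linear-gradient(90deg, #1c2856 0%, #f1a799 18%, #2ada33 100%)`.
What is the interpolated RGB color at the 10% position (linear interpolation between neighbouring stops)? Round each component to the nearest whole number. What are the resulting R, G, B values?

10% lies between the 0% and 18% stops, so the local fraction is t = (10 − 0)/(18 − 0) = 10/18 ≈ 0.5556.
#1c2856 → (28, 40, 86); #f1a799 → (241, 167, 153).
R = 28 + 0.5556 × (241 − 28) = 146.343 → 146
G = 40 + 0.5556 × (167 − 40) = 110.561 → 111
B = 86 + 0.5556 × (153 − 86) = 123.225 → 123

(146, 111, 123)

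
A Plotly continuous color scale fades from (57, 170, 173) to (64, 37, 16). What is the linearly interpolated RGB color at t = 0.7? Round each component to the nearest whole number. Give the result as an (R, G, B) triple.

R = 57 + 0.7 × (64 − 57) = 57 + 0.7 × 7 = 61.9 → 62
G = 170 + 0.7 × (37 − 170) = 170 + 0.7 × -133 = 76.9 → 77
B = 173 + 0.7 × (16 − 173) = 173 + 0.7 × -157 = 63.1 → 63

(62, 77, 63)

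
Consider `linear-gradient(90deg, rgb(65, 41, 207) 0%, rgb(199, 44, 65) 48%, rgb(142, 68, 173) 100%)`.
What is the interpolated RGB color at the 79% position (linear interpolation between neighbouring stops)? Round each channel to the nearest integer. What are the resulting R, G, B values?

(165, 58, 129)

79% lies between the 48% and 100% stops, so the local fraction is t = (79 − 48)/(100 − 48) = 31/52 ≈ 0.5962.
R = 199 + 0.5962 × (142 − 199) = 165.017 → 165
G = 44 + 0.5962 × (68 − 44) = 58.309 → 58
B = 65 + 0.5962 × (173 − 65) = 129.39 → 129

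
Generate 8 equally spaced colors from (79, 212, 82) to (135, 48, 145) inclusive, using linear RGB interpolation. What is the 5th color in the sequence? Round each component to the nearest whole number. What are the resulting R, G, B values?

With 8 swatches and endpoints inclusive, swatch 5 sits at t = (5 − 1)/(8 − 1) = 4/7 ≈ 0.5714.
R = 79 + 0.5714 × (135 − 79) = 110.998 → 111
G = 212 + 0.5714 × (48 − 212) = 118.29 → 118
B = 82 + 0.5714 × (145 − 82) = 117.998 → 118

(111, 118, 118)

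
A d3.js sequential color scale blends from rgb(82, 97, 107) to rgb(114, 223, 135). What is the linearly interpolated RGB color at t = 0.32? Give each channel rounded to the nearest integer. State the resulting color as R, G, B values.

(92, 137, 116)

R = 82 + 0.32 × (114 − 82) = 82 + 0.32 × 32 = 92.24 → 92
G = 97 + 0.32 × (223 − 97) = 97 + 0.32 × 126 = 137.32 → 137
B = 107 + 0.32 × (135 − 107) = 107 + 0.32 × 28 = 115.96 → 116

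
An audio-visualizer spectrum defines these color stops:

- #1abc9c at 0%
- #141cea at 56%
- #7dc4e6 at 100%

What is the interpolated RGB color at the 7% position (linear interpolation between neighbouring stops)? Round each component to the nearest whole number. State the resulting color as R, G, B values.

7% lies between the 0% and 56% stops, so the local fraction is t = (7 − 0)/(56 − 0) = 7/56 ≈ 0.125.
#1abc9c → (26, 188, 156); #141cea → (20, 28, 234).
R = 26 + 0.125 × (20 − 26) = 25.25 → 25
G = 188 + 0.125 × (28 − 188) = 168 → 168
B = 156 + 0.125 × (234 − 156) = 165.75 → 166

(25, 168, 166)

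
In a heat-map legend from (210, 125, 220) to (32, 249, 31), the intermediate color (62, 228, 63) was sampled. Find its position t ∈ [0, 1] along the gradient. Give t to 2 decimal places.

Invert the lerp on the B channel (largest span, 189): t = (63 − 220) / (31 − 220) = -157/-189 = 0.83069.
Check on R: (62 − 210)/(32 − 210) = 0.8315 ✓

0.83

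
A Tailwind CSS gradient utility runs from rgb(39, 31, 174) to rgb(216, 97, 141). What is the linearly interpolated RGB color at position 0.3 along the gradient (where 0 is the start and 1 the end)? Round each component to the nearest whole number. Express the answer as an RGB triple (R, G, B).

(92, 51, 164)

R = 39 + 0.3 × (216 − 39) = 39 + 0.3 × 177 = 92.1 → 92
G = 31 + 0.3 × (97 − 31) = 31 + 0.3 × 66 = 50.8 → 51
B = 174 + 0.3 × (141 − 174) = 174 + 0.3 × -33 = 164.1 → 164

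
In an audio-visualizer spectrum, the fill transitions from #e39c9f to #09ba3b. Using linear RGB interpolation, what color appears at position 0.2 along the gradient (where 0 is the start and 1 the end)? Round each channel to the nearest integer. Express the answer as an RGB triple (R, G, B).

#e39c9f → (227, 156, 159); #09ba3b → (9, 186, 59).
R = 227 + 0.2 × (9 − 227) = 227 + 0.2 × -218 = 183.4 → 183
G = 156 + 0.2 × (186 − 156) = 156 + 0.2 × 30 = 162 → 162
B = 159 + 0.2 × (59 − 159) = 159 + 0.2 × -100 = 139 → 139

(183, 162, 139)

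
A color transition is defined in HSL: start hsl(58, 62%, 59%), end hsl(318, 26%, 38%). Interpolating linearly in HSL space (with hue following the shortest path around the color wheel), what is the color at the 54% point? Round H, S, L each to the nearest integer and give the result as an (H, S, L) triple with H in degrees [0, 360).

(4, 43, 48)

Hue: 318 − 58 = 260°, but |260| > 180 so the shorter arc goes the other way: Δh = 260 − 360 = -100°.
H = 58 + 0.54 × (-100) = 4 → 4°
S = 62 + 0.54 × (26 − 62) = 42.56 → 43%
L = 59 + 0.54 × (38 − 59) = 47.66 → 48%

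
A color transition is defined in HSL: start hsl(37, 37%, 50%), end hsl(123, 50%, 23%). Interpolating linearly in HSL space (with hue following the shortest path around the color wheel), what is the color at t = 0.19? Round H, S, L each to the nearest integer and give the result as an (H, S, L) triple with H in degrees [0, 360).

(53, 39, 45)

Hue arc: Δh = 123 − 37 = 86° (|Δh| ≤ 180, already the shorter path).
H = 37 + 0.19 × (86) = 53.34 → 53°
S = 37 + 0.19 × (50 − 37) = 39.47 → 39%
L = 50 + 0.19 × (23 − 50) = 44.87 → 45%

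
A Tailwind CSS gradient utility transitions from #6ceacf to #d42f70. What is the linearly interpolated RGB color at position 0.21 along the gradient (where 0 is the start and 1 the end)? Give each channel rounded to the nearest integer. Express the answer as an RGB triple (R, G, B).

#6ceacf → (108, 234, 207); #d42f70 → (212, 47, 112).
R = 108 + 0.21 × (212 − 108) = 108 + 0.21 × 104 = 129.84 → 130
G = 234 + 0.21 × (47 − 234) = 234 + 0.21 × -187 = 194.73 → 195
B = 207 + 0.21 × (112 − 207) = 207 + 0.21 × -95 = 187.05 → 187

(130, 195, 187)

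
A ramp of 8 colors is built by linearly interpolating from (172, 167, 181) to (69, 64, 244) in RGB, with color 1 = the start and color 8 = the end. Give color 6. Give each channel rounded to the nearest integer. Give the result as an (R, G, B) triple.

With 8 swatches and endpoints inclusive, swatch 6 sits at t = (6 − 1)/(8 − 1) = 5/7 ≈ 0.7143.
R = 172 + 0.7143 × (69 − 172) = 98.427 → 98
G = 167 + 0.7143 × (64 − 167) = 93.427 → 93
B = 181 + 0.7143 × (244 − 181) = 226.001 → 226

(98, 93, 226)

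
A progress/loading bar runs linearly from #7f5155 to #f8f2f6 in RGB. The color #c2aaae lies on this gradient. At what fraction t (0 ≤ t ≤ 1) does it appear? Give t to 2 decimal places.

0.55

Invert the lerp on the G channel (largest span, 161): t = (170 − 81) / (242 − 81) = 89/161 = 0.5528.
Check on R: (194 − 127)/(248 − 127) = 0.5537 ✓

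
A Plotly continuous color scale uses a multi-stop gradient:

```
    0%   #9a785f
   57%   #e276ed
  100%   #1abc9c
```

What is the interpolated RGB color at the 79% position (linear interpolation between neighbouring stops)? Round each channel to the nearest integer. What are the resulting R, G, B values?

(124, 154, 196)

79% lies between the 57% and 100% stops, so the local fraction is t = (79 − 57)/(100 − 57) = 22/43 ≈ 0.5116.
#e276ed → (226, 118, 237); #1abc9c → (26, 188, 156).
R = 226 + 0.5116 × (26 − 226) = 123.68 → 124
G = 118 + 0.5116 × (188 − 118) = 153.812 → 154
B = 237 + 0.5116 × (156 − 237) = 195.56 → 196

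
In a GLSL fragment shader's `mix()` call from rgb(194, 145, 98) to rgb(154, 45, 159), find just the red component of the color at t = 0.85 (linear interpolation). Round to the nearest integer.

160

R = 194 + 0.85 × (154 − 194) = 160 → 160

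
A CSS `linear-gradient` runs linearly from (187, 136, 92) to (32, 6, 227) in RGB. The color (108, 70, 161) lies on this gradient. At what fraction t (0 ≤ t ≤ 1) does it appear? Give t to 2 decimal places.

Invert the lerp on the R channel (largest span, 155): t = (108 − 187) / (32 − 187) = -79/-155 = 0.50968.
Check on G: (70 − 136)/(6 − 136) = 0.5077 ✓

0.51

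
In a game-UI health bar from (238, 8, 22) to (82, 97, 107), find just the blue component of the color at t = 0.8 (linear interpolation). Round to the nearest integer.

90

B = 22 + 0.8 × (107 − 22) = 90 → 90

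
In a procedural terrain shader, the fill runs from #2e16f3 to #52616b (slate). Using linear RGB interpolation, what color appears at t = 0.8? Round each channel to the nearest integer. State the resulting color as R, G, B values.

(75, 82, 134)

#2e16f3 → (46, 22, 243); #52616b → (82, 97, 107).
R = 46 + 0.8 × (82 − 46) = 46 + 0.8 × 36 = 74.8 → 75
G = 22 + 0.8 × (97 − 22) = 22 + 0.8 × 75 = 82 → 82
B = 243 + 0.8 × (107 − 243) = 243 + 0.8 × -136 = 134.2 → 134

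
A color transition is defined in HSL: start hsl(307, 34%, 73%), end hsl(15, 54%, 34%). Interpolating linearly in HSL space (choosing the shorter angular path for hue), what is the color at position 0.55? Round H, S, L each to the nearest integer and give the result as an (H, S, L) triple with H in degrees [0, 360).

(344, 45, 52)

Hue: 15 − 307 = -292°, but |-292| > 180 so the shorter arc goes the other way: Δh = -292 + 360 = 68°.
H = 307 + 0.55 × (68) = 344.4 → 344°
S = 34 + 0.55 × (54 − 34) = 45 → 45%
L = 73 + 0.55 × (34 − 73) = 51.55 → 52%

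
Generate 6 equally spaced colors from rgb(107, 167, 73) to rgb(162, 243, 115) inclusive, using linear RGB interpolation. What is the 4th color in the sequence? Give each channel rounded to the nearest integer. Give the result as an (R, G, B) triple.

(140, 213, 98)

With 6 swatches and endpoints inclusive, swatch 4 sits at t = (4 − 1)/(6 − 1) = 3/5 ≈ 0.6.
R = 107 + 0.6 × (162 − 107) = 140 → 140
G = 167 + 0.6 × (243 − 167) = 212.6 → 213
B = 73 + 0.6 × (115 − 73) = 98.2 → 98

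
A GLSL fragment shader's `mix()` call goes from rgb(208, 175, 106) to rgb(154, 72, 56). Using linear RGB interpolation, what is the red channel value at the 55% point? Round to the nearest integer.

R = 208 + 0.55 × (154 − 208) = 178.3 → 178

178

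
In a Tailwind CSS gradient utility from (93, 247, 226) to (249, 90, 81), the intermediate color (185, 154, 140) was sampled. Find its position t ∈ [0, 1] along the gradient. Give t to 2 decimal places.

0.59

Invert the lerp on the G channel (largest span, 157): t = (154 − 247) / (90 − 247) = -93/-157 = 0.59236.
Check on R: (185 − 93)/(249 − 93) = 0.5897 ✓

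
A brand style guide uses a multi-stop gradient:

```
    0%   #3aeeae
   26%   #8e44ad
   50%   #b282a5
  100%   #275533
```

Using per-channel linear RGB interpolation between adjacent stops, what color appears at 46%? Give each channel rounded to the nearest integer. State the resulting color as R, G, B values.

(172, 120, 166)

46% lies between the 26% and 50% stops, so the local fraction is t = (46 − 26)/(50 − 26) = 20/24 ≈ 0.8333.
#8e44ad → (142, 68, 173); #b282a5 → (178, 130, 165).
R = 142 + 0.8333 × (178 − 142) = 171.999 → 172
G = 68 + 0.8333 × (130 − 68) = 119.665 → 120
B = 173 + 0.8333 × (165 − 173) = 166.334 → 166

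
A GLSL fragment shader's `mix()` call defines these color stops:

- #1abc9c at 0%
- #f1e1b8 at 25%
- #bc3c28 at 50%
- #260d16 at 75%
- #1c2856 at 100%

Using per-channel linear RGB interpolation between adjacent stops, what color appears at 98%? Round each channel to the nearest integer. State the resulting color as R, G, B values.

98% lies between the 75% and 100% stops, so the local fraction is t = (98 − 75)/(100 − 75) = 23/25 ≈ 0.92.
#260d16 → (38, 13, 22); #1c2856 → (28, 40, 86).
R = 38 + 0.92 × (28 − 38) = 28.8 → 29
G = 13 + 0.92 × (40 − 13) = 37.84 → 38
B = 22 + 0.92 × (86 − 22) = 80.88 → 81

(29, 38, 81)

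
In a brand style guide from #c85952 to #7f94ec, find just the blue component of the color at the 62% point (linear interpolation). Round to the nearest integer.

B₁ = 82 (from #c85952), B₂ = 236 (from #7f94ec).
B = 82 + 0.62 × (236 − 82) = 177.48 → 177

177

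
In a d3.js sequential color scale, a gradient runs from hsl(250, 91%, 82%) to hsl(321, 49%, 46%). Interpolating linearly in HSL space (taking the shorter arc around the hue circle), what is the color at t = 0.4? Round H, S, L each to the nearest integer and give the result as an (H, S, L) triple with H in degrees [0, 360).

(278, 74, 68)

Hue arc: Δh = 321 − 250 = 71° (|Δh| ≤ 180, already the shorter path).
H = 250 + 0.4 × (71) = 278.4 → 278°
S = 91 + 0.4 × (49 − 91) = 74.2 → 74%
L = 82 + 0.4 × (46 − 82) = 67.6 → 68%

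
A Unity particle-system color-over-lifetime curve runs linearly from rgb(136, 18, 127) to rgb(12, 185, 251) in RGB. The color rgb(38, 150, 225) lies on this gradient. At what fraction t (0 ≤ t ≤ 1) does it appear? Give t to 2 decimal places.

0.79

Invert the lerp on the G channel (largest span, 167): t = (150 − 18) / (185 − 18) = 132/167 = 0.79042.
Check on R: (38 − 136)/(12 − 136) = 0.7903 ✓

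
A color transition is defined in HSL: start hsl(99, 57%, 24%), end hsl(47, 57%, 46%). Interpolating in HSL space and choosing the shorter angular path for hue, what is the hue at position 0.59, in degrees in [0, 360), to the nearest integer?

68

Hue arc: Δh = 47 − 99 = -52° (|Δh| ≤ 180, already the shorter path).
H = 99 + 0.59 × (-52) = 68.32 → 68°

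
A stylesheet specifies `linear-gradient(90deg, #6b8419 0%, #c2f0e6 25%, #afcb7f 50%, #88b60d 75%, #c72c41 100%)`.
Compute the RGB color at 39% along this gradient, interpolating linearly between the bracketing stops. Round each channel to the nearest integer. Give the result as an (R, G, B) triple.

(183, 219, 172)

39% lies between the 25% and 50% stops, so the local fraction is t = (39 − 25)/(50 − 25) = 14/25 ≈ 0.56.
#c2f0e6 → (194, 240, 230); #afcb7f → (175, 203, 127).
R = 194 + 0.56 × (175 − 194) = 183.36 → 183
G = 240 + 0.56 × (203 − 240) = 219.28 → 219
B = 230 + 0.56 × (127 − 230) = 172.32 → 172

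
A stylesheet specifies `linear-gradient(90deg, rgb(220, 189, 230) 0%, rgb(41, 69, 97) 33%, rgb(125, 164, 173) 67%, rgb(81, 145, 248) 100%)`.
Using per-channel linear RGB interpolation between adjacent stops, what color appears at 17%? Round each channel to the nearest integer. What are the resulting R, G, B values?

17% lies between the 0% and 33% stops, so the local fraction is t = (17 − 0)/(33 − 0) = 17/33 ≈ 0.5152.
R = 220 + 0.5152 × (41 − 220) = 127.779 → 128
G = 189 + 0.5152 × (69 − 189) = 127.176 → 127
B = 230 + 0.5152 × (97 − 230) = 161.478 → 161

(128, 127, 161)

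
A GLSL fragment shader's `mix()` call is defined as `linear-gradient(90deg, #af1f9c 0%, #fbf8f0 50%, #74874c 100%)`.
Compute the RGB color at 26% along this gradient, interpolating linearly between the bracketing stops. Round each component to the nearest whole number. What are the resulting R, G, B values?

(215, 144, 200)

26% lies between the 0% and 50% stops, so the local fraction is t = (26 − 0)/(50 − 0) = 26/50 ≈ 0.52.
#af1f9c → (175, 31, 156); #fbf8f0 → (251, 248, 240).
R = 175 + 0.52 × (251 − 175) = 214.52 → 215
G = 31 + 0.52 × (248 − 31) = 143.84 → 144
B = 156 + 0.52 × (240 − 156) = 199.68 → 200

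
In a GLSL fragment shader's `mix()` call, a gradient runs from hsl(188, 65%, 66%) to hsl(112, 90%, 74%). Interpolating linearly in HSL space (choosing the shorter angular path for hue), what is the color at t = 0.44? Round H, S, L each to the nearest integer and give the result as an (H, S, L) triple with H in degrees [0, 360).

Hue arc: Δh = 112 − 188 = -76° (|Δh| ≤ 180, already the shorter path).
H = 188 + 0.44 × (-76) = 154.56 → 155°
S = 65 + 0.44 × (90 − 65) = 76 → 76%
L = 66 + 0.44 × (74 − 66) = 69.52 → 70%

(155, 76, 70)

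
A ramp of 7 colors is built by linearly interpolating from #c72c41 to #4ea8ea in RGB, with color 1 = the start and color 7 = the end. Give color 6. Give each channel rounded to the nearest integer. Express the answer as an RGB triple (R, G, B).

With 7 swatches and endpoints inclusive, swatch 6 sits at t = (6 − 1)/(7 − 1) = 5/6 ≈ 0.8333.
#c72c41 → (199, 44, 65); #4ea8ea → (78, 168, 234).
R = 199 + 0.8333 × (78 − 199) = 98.171 → 98
G = 44 + 0.8333 × (168 − 44) = 147.329 → 147
B = 65 + 0.8333 × (234 − 65) = 205.828 → 206

(98, 147, 206)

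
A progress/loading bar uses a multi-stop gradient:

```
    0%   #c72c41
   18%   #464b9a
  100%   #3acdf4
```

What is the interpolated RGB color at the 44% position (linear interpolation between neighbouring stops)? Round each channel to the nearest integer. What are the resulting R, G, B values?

44% lies between the 18% and 100% stops, so the local fraction is t = (44 − 18)/(100 − 18) = 26/82 ≈ 0.3171.
#464b9a → (70, 75, 154); #3acdf4 → (58, 205, 244).
R = 70 + 0.3171 × (58 − 70) = 66.195 → 66
G = 75 + 0.3171 × (205 − 75) = 116.223 → 116
B = 154 + 0.3171 × (244 − 154) = 182.539 → 183

(66, 116, 183)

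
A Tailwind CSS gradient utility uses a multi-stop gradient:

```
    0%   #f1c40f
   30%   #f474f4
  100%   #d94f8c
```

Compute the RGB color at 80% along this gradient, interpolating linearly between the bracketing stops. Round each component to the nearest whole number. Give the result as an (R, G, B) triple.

(225, 90, 170)

80% lies between the 30% and 100% stops, so the local fraction is t = (80 − 30)/(100 − 30) = 50/70 ≈ 0.7143.
#f474f4 → (244, 116, 244); #d94f8c → (217, 79, 140).
R = 244 + 0.7143 × (217 − 244) = 224.714 → 225
G = 116 + 0.7143 × (79 − 116) = 89.571 → 90
B = 244 + 0.7143 × (140 − 244) = 169.713 → 170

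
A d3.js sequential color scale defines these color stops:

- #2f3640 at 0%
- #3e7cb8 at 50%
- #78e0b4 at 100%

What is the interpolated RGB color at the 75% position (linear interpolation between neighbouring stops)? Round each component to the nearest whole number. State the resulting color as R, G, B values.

(91, 174, 182)

75% lies between the 50% and 100% stops, so the local fraction is t = (75 − 50)/(100 − 50) = 25/50 ≈ 0.5.
#3e7cb8 → (62, 124, 184); #78e0b4 → (120, 224, 180).
R = 62 + 0.5 × (120 − 62) = 91 → 91
G = 124 + 0.5 × (224 − 124) = 174 → 174
B = 184 + 0.5 × (180 − 184) = 182 → 182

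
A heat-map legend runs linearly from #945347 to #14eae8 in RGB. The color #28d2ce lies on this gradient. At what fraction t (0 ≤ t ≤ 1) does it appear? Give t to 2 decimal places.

0.84

Invert the lerp on the B channel (largest span, 161): t = (206 − 71) / (232 − 71) = 135/161 = 0.83851.
Check on R: (40 − 148)/(20 − 148) = 0.8438 ✓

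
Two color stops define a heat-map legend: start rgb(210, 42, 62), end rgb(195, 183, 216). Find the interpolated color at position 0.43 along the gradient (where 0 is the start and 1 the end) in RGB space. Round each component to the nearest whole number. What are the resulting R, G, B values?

(204, 103, 128)

R = 210 + 0.43 × (195 − 210) = 210 + 0.43 × -15 = 203.55 → 204
G = 42 + 0.43 × (183 − 42) = 42 + 0.43 × 141 = 102.63 → 103
B = 62 + 0.43 × (216 − 62) = 62 + 0.43 × 154 = 128.22 → 128
So the blended color is (204, 103, 128), about #cc6780.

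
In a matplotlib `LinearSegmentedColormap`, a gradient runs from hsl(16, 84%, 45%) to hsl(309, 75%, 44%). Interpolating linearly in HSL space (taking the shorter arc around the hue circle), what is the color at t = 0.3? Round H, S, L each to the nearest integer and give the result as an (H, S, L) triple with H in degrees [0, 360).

Hue: 309 − 16 = 293°, but |293| > 180 so the shorter arc goes the other way: Δh = 293 − 360 = -67°.
H = 16 + 0.3 × (-67) = -4.1 → -4 → -4 mod 360 = 356°
S = 84 + 0.3 × (75 − 84) = 81.3 → 81%
L = 45 + 0.3 × (44 − 45) = 44.7 → 45%

(356, 81, 45)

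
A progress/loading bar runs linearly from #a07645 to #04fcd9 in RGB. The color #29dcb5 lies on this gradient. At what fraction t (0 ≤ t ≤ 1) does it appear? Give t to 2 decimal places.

Invert the lerp on the R channel (largest span, 156): t = (41 − 160) / (4 − 160) = -119/-156 = 0.76282.
Check on G: (220 − 118)/(252 − 118) = 0.7612 ✓

0.76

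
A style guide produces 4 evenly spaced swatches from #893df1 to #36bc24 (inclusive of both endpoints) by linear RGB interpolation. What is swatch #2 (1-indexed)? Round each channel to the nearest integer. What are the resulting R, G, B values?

With 4 swatches and endpoints inclusive, swatch 2 sits at t = (2 − 1)/(4 − 1) = 1/3 ≈ 0.3333.
#893df1 → (137, 61, 241); #36bc24 → (54, 188, 36).
R = 137 + 0.3333 × (54 − 137) = 109.336 → 109
G = 61 + 0.3333 × (188 − 61) = 103.329 → 103
B = 241 + 0.3333 × (36 − 241) = 172.673 → 173

(109, 103, 173)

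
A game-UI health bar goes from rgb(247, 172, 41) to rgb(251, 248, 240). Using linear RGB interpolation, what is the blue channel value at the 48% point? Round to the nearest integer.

B = 41 + 0.48 × (240 − 41) = 136.52 → 137

137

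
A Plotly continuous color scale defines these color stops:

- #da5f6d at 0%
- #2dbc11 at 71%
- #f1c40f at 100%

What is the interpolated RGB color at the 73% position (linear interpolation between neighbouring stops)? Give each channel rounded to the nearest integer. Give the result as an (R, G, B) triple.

(59, 189, 17)

73% lies between the 71% and 100% stops, so the local fraction is t = (73 − 71)/(100 − 71) = 2/29 ≈ 0.069.
#2dbc11 → (45, 188, 17); #f1c40f → (241, 196, 15).
R = 45 + 0.069 × (241 − 45) = 58.524 → 59
G = 188 + 0.069 × (196 − 188) = 188.552 → 189
B = 17 + 0.069 × (15 − 17) = 16.862 → 17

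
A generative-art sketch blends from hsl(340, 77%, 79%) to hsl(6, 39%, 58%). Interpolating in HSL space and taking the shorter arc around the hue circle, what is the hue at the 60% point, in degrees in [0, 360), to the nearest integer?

356

Hue: 6 − 340 = -334°, but |-334| > 180 so the shorter arc goes the other way: Δh = -334 + 360 = 26°.
H = 340 + 0.6 × (26) = 355.6 → 356°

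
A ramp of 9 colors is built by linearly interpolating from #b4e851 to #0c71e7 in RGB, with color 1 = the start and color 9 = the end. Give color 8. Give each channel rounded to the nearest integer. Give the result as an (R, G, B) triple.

With 9 swatches and endpoints inclusive, swatch 8 sits at t = (8 − 1)/(9 − 1) = 7/8 ≈ 0.875.
#b4e851 → (180, 232, 81); #0c71e7 → (12, 113, 231).
R = 180 + 0.875 × (12 − 180) = 33 → 33
G = 232 + 0.875 × (113 − 232) = 127.875 → 128
B = 81 + 0.875 × (231 − 81) = 212.25 → 212

(33, 128, 212)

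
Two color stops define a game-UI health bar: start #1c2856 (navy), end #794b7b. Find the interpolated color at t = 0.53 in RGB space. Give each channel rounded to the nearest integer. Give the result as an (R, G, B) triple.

#1c2856 → (28, 40, 86); #794b7b → (121, 75, 123).
R = 28 + 0.53 × (121 − 28) = 28 + 0.53 × 93 = 77.29 → 77
G = 40 + 0.53 × (75 − 40) = 40 + 0.53 × 35 = 58.55 → 59
B = 86 + 0.53 × (123 − 86) = 86 + 0.53 × 37 = 105.61 → 106

(77, 59, 106)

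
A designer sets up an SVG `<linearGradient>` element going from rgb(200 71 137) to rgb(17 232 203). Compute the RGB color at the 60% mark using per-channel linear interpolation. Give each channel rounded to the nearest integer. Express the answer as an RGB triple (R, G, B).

60% corresponds to t = 0.6.
R = 200 + 0.6 × (17 − 200) = 200 + 0.6 × -183 = 90.2 → 90
G = 71 + 0.6 × (232 − 71) = 71 + 0.6 × 161 = 167.6 → 168
B = 137 + 0.6 × (203 − 137) = 137 + 0.6 × 66 = 176.6 → 177

(90, 168, 177)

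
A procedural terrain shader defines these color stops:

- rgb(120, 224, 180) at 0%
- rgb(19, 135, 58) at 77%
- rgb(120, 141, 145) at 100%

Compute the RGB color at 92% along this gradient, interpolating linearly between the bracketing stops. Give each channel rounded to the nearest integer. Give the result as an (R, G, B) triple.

(85, 139, 115)

92% lies between the 77% and 100% stops, so the local fraction is t = (92 − 77)/(100 − 77) = 15/23 ≈ 0.6522.
R = 19 + 0.6522 × (120 − 19) = 84.872 → 85
G = 135 + 0.6522 × (141 − 135) = 138.913 → 139
B = 58 + 0.6522 × (145 − 58) = 114.741 → 115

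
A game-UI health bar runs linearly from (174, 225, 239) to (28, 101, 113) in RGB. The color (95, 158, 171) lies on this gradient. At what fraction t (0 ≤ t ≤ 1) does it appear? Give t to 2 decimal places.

Invert the lerp on the R channel (largest span, 146): t = (95 − 174) / (28 − 174) = -79/-146 = 0.5411.
Check on G: (158 − 225)/(101 − 225) = 0.5403 ✓

0.54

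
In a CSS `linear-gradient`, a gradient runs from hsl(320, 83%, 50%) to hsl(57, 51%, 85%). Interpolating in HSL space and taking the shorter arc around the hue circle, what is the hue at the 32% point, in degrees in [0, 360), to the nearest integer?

351

Hue: 57 − 320 = -263°, but |-263| > 180 so the shorter arc goes the other way: Δh = -263 + 360 = 97°.
H = 320 + 0.32 × (97) = 351.04 → 351°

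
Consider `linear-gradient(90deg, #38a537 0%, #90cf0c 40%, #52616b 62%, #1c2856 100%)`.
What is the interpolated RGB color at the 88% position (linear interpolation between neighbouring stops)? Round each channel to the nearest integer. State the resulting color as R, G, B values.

(45, 58, 93)

88% lies between the 62% and 100% stops, so the local fraction is t = (88 − 62)/(100 − 62) = 26/38 ≈ 0.6842.
#52616b → (82, 97, 107); #1c2856 → (28, 40, 86).
R = 82 + 0.6842 × (28 − 82) = 45.053 → 45
G = 97 + 0.6842 × (40 − 97) = 58.001 → 58
B = 107 + 0.6842 × (86 − 107) = 92.632 → 93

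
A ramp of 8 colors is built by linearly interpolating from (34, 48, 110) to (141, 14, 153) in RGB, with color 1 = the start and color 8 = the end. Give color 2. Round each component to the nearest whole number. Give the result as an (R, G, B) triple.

With 8 swatches and endpoints inclusive, swatch 2 sits at t = (2 − 1)/(8 − 1) = 1/7 ≈ 0.1429.
R = 34 + 0.1429 × (141 − 34) = 49.29 → 49
G = 48 + 0.1429 × (14 − 48) = 43.141 → 43
B = 110 + 0.1429 × (153 − 110) = 116.145 → 116

(49, 43, 116)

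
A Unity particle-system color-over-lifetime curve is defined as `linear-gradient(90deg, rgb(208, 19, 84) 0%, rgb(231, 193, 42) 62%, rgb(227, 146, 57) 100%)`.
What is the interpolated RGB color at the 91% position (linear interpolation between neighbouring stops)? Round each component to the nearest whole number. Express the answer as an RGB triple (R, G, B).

91% lies between the 62% and 100% stops, so the local fraction is t = (91 − 62)/(100 − 62) = 29/38 ≈ 0.7632.
R = 231 + 0.7632 × (227 − 231) = 227.947 → 228
G = 193 + 0.7632 × (146 − 193) = 157.13 → 157
B = 42 + 0.7632 × (57 − 42) = 53.448 → 53

(228, 157, 53)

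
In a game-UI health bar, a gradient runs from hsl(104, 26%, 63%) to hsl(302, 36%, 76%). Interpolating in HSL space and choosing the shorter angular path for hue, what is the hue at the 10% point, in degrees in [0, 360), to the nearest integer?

88

Hue: 302 − 104 = 198°, but |198| > 180 so the shorter arc goes the other way: Δh = 198 − 360 = -162°.
H = 104 + 0.1 × (-162) = 87.8 → 88°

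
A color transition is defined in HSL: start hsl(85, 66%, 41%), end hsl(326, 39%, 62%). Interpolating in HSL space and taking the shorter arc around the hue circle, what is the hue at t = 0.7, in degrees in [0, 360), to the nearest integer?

Hue: 326 − 85 = 241°, but |241| > 180 so the shorter arc goes the other way: Δh = 241 − 360 = -119°.
H = 85 + 0.7 × (-119) = 1.7 → 2°

2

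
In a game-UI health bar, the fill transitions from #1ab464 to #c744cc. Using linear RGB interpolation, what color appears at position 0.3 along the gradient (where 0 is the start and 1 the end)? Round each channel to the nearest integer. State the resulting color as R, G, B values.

(78, 146, 131)

#1ab464 → (26, 180, 100); #c744cc → (199, 68, 204).
R = 26 + 0.3 × (199 − 26) = 26 + 0.3 × 173 = 77.9 → 78
G = 180 + 0.3 × (68 − 180) = 180 + 0.3 × -112 = 146.4 → 146
B = 100 + 0.3 × (204 − 100) = 100 + 0.3 × 104 = 131.2 → 131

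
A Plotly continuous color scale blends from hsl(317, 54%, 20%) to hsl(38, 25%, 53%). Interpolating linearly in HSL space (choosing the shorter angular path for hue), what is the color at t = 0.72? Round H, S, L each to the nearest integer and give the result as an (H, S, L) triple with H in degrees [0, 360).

Hue: 38 − 317 = -279°, but |-279| > 180 so the shorter arc goes the other way: Δh = -279 + 360 = 81°.
H = 317 + 0.72 × (81) = 375.32 → 375 → 375 mod 360 = 15°
S = 54 + 0.72 × (25 − 54) = 33.12 → 33%
L = 20 + 0.72 × (53 − 20) = 43.76 → 44%

(15, 33, 44)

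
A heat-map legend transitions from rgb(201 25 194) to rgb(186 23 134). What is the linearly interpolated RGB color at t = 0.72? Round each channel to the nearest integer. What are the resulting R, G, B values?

(190, 24, 151)

R = 201 + 0.72 × (186 − 201) = 201 + 0.72 × -15 = 190.2 → 190
G = 25 + 0.72 × (23 − 25) = 25 + 0.72 × -2 = 23.56 → 24
B = 194 + 0.72 × (134 − 194) = 194 + 0.72 × -60 = 150.8 → 151
So the blended color is (190, 24, 151), about #be1897.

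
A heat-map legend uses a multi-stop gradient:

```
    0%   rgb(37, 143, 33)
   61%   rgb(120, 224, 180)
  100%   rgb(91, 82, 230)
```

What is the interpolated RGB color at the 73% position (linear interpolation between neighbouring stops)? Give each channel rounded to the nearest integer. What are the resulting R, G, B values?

73% lies between the 61% and 100% stops, so the local fraction is t = (73 − 61)/(100 − 61) = 12/39 ≈ 0.3077.
R = 120 + 0.3077 × (91 − 120) = 111.077 → 111
G = 224 + 0.3077 × (82 − 224) = 180.307 → 180
B = 180 + 0.3077 × (230 − 180) = 195.385 → 195

(111, 180, 195)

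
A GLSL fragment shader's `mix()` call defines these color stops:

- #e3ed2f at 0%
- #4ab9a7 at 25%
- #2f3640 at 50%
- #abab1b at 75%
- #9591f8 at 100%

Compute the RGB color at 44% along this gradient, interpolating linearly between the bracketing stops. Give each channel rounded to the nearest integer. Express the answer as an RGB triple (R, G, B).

44% lies between the 25% and 50% stops, so the local fraction is t = (44 − 25)/(50 − 25) = 19/25 ≈ 0.76.
#4ab9a7 → (74, 185, 167); #2f3640 → (47, 54, 64).
R = 74 + 0.76 × (47 − 74) = 53.48 → 53
G = 185 + 0.76 × (54 − 185) = 85.44 → 85
B = 167 + 0.76 × (64 − 167) = 88.72 → 89

(53, 85, 89)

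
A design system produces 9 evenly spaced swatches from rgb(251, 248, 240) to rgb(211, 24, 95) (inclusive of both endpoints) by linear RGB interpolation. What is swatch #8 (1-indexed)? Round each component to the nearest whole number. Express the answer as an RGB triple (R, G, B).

(216, 52, 113)

With 9 swatches and endpoints inclusive, swatch 8 sits at t = (8 − 1)/(9 − 1) = 7/8 ≈ 0.875.
R = 251 + 0.875 × (211 − 251) = 216 → 216
G = 248 + 0.875 × (24 − 248) = 52 → 52
B = 240 + 0.875 × (95 − 240) = 113.125 → 113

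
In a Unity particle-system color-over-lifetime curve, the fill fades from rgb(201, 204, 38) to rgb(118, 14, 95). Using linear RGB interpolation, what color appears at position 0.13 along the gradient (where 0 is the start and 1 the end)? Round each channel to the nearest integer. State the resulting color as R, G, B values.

R = 201 + 0.13 × (118 − 201) = 201 + 0.13 × -83 = 190.21 → 190
G = 204 + 0.13 × (14 − 204) = 204 + 0.13 × -190 = 179.3 → 179
B = 38 + 0.13 × (95 − 38) = 38 + 0.13 × 57 = 45.41 → 45

(190, 179, 45)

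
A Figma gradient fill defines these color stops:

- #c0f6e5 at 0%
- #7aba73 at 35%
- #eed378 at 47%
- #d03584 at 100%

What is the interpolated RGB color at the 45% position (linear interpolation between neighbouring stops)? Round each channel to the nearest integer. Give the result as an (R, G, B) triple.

(219, 207, 119)

45% lies between the 35% and 47% stops, so the local fraction is t = (45 − 35)/(47 − 35) = 10/12 ≈ 0.8333.
#7aba73 → (122, 186, 115); #eed378 → (238, 211, 120).
R = 122 + 0.8333 × (238 − 122) = 218.663 → 219
G = 186 + 0.8333 × (211 − 186) = 206.833 → 207
B = 115 + 0.8333 × (120 − 115) = 119.166 → 119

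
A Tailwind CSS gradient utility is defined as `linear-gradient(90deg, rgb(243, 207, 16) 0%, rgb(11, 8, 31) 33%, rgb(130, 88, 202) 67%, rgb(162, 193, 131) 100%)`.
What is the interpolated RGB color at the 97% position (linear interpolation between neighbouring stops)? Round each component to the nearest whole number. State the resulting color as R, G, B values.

97% lies between the 67% and 100% stops, so the local fraction is t = (97 − 67)/(100 − 67) = 30/33 ≈ 0.9091.
R = 130 + 0.9091 × (162 − 130) = 159.091 → 159
G = 88 + 0.9091 × (193 − 88) = 183.456 → 183
B = 202 + 0.9091 × (131 − 202) = 137.454 → 137

(159, 183, 137)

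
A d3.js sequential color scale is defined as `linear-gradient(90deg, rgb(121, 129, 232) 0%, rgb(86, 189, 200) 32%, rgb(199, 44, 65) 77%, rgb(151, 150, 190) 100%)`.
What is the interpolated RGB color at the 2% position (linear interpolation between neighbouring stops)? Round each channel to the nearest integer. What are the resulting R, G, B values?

(119, 133, 230)

2% lies between the 0% and 32% stops, so the local fraction is t = (2 − 0)/(32 − 0) = 2/32 ≈ 0.0625.
R = 121 + 0.0625 × (86 − 121) = 118.812 → 119
G = 129 + 0.0625 × (189 − 129) = 132.75 → 133
B = 232 + 0.0625 × (200 − 232) = 230 → 230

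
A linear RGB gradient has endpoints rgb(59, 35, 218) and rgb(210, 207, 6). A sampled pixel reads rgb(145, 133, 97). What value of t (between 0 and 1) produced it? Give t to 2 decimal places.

0.57

Invert the lerp on the B channel (largest span, 212): t = (97 − 218) / (6 − 218) = -121/-212 = 0.57075.
Check on R: (145 − 59)/(210 − 59) = 0.5695 ✓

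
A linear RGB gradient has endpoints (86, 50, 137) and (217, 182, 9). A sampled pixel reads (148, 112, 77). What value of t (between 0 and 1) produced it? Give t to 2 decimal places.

0.47

Invert the lerp on the G channel (largest span, 132): t = (112 − 50) / (182 − 50) = 62/132 = 0.4697.
Check on R: (148 − 86)/(217 − 86) = 0.4733 ✓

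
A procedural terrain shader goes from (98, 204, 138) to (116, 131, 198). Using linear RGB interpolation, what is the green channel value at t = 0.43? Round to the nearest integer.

G = 204 + 0.43 × (131 − 204) = 172.61 → 173

173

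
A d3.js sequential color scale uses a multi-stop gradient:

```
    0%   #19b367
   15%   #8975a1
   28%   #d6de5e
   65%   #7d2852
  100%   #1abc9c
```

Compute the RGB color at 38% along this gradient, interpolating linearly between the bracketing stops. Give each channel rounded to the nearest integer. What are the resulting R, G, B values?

(190, 173, 91)

38% lies between the 28% and 65% stops, so the local fraction is t = (38 − 28)/(65 − 28) = 10/37 ≈ 0.2703.
#d6de5e → (214, 222, 94); #7d2852 → (125, 40, 82).
R = 214 + 0.2703 × (125 − 214) = 189.943 → 190
G = 222 + 0.2703 × (40 − 222) = 172.805 → 173
B = 94 + 0.2703 × (82 − 94) = 90.756 → 91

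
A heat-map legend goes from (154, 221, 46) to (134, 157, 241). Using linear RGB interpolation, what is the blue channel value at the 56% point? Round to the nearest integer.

B = 46 + 0.56 × (241 − 46) = 155.2 → 155

155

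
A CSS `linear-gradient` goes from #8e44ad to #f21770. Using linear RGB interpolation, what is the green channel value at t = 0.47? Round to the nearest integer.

G₁ = 68 (from #8e44ad), G₂ = 23 (from #f21770).
G = 68 + 0.47 × (23 − 68) = 46.85 → 47

47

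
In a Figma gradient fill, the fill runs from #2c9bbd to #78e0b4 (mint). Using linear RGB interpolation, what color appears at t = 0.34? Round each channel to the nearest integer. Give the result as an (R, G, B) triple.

#2c9bbd → (44, 155, 189); #78e0b4 → (120, 224, 180).
R = 44 + 0.34 × (120 − 44) = 44 + 0.34 × 76 = 69.84 → 70
G = 155 + 0.34 × (224 − 155) = 155 + 0.34 × 69 = 178.46 → 178
B = 189 + 0.34 × (180 − 189) = 189 + 0.34 × -9 = 185.94 → 186

(70, 178, 186)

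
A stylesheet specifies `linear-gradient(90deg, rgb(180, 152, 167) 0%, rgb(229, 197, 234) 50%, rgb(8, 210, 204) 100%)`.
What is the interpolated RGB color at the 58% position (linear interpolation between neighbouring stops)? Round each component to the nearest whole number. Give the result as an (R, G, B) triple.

(194, 199, 229)

58% lies between the 50% and 100% stops, so the local fraction is t = (58 − 50)/(100 − 50) = 8/50 ≈ 0.16.
R = 229 + 0.16 × (8 − 229) = 193.64 → 194
G = 197 + 0.16 × (210 − 197) = 199.08 → 199
B = 234 + 0.16 × (204 − 234) = 229.2 → 229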